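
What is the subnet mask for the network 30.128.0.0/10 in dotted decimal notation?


/10 means 10 network bits, 22 host bits
Binary: 11111111110000000000000000000000
Mask: 255.192.0.0


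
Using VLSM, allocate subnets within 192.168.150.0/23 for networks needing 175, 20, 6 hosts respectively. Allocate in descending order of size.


175 hosts -> /24 (254 usable): 192.168.150.0/24
20 hosts -> /27 (30 usable): 192.168.151.0/27
6 hosts -> /29 (6 usable): 192.168.151.32/29
Allocation: 192.168.150.0/24 (175 hosts, 254 usable); 192.168.151.0/27 (20 hosts, 30 usable); 192.168.151.32/29 (6 hosts, 6 usable)


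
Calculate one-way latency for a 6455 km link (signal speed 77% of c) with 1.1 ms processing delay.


Speed = 0.77 * 3e5 km/s = 231000 km/s
Propagation delay = 6455 / 231000 = 0.0279 s = 27.9437 ms
Processing delay = 1.1 ms
Total one-way latency = 29.0437 ms


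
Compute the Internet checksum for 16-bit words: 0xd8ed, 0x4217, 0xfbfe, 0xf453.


Sum all words (with carry folding):
+ 0xd8ed = 0xd8ed
+ 0x4217 = 0x1b05
+ 0xfbfe = 0x1704
+ 0xf453 = 0x0b58
One's complement: ~0x0b58
Checksum = 0xf4a7


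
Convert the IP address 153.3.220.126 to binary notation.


153 = 10011001
3 = 00000011
220 = 11011100
126 = 01111110
Binary: 10011001.00000011.11011100.01111110


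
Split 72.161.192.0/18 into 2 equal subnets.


New prefix = 18 + 1 = 19
Each subnet has 8192 addresses
  72.161.192.0/19
  72.161.224.0/19
Subnets: 72.161.192.0/19, 72.161.224.0/19


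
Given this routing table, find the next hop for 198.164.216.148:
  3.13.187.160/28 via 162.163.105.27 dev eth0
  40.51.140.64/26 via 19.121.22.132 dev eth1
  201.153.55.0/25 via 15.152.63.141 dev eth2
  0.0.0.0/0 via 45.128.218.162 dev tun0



Longest prefix match for 198.164.216.148:
  /28 3.13.187.160: no
  /26 40.51.140.64: no
  /25 201.153.55.0: no
  /0 0.0.0.0: MATCH
Selected: next-hop 45.128.218.162 via tun0 (matched /0)


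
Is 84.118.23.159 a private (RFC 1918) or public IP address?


RFC 1918 private ranges:
  10.0.0.0/8 (10.0.0.0 - 10.255.255.255)
  172.16.0.0/12 (172.16.0.0 - 172.31.255.255)
  192.168.0.0/16 (192.168.0.0 - 192.168.255.255)
Public (not in any RFC 1918 range)


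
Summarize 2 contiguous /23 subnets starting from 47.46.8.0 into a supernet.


Original prefix: /23
Number of subnets: 2 = 2^1
New prefix = 23 - 1 = 22
Supernet: 47.46.8.0/22


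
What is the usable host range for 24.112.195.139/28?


Network: 24.112.195.128
Broadcast: 24.112.195.143
First usable = network + 1
Last usable = broadcast - 1
Range: 24.112.195.129 to 24.112.195.142


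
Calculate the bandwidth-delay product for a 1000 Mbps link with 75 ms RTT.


BDP = bandwidth * RTT
= 1000 Mbps * 75 ms
= 1000 * 1e6 * 75 / 1000 bits
= 75000000 bits
= 9375000 bytes
= 9155.2734 KB
BDP = 75000000 bits (9375000 bytes)


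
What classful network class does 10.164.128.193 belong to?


First octet: 10
Binary: 00001010
0xxxxxxx -> Class A (1-126)
Class A, default mask 255.0.0.0 (/8)


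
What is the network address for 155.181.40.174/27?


IP:   10011011.10110101.00101000.10101110
Mask: 11111111.11111111.11111111.11100000
AND operation:
Net:  10011011.10110101.00101000.10100000
Network: 155.181.40.160/27


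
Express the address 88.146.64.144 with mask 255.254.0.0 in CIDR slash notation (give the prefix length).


Binary: 11111111.11111110.00000000.00000000
Count leading 1s
Prefix: /15


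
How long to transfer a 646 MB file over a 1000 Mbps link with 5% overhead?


Effective throughput = 1000 * (1 - 5/100) = 950 Mbps
File size in Mb = 646 * 8 = 5168 Mb
Time = 5168 / 950
Time = 5.44 seconds


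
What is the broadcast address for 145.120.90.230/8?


Network: 145.0.0.0/8
Host bits = 24
Set all host bits to 1:
Broadcast: 145.255.255.255


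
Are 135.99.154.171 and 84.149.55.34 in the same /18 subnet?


Mask: 255.255.192.0
135.99.154.171 AND mask = 135.99.128.0
84.149.55.34 AND mask = 84.149.0.0
No, different subnets (135.99.128.0 vs 84.149.0.0)


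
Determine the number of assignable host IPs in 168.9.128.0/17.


Host bits = 32 - 17 = 15
Total addresses = 2^15 = 32768
Usable = total - 2 (network and broadcast)
Usable hosts: 32766


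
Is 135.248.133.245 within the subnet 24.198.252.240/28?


Subnet network: 24.198.252.240
Test IP AND mask: 135.248.133.240
No, 135.248.133.245 is not in 24.198.252.240/28


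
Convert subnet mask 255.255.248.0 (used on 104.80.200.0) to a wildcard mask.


Subnet mask: 255.255.248.0
Wildcard = 255.255.255.255 - subnet mask
255 - 255 = 0
255 - 255 = 0
255 - 248 = 7
255 - 0 = 255
Wildcard: 0.0.7.255


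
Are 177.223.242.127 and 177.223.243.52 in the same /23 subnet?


Mask: 255.255.254.0
177.223.242.127 AND mask = 177.223.242.0
177.223.243.52 AND mask = 177.223.242.0
Yes, same subnet (177.223.242.0)


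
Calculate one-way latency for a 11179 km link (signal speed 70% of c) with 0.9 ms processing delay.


Speed = 0.7 * 3e5 km/s = 210000 km/s
Propagation delay = 11179 / 210000 = 0.0532 s = 53.2333 ms
Processing delay = 0.9 ms
Total one-way latency = 54.1333 ms


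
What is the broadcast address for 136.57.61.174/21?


Network: 136.57.56.0/21
Host bits = 11
Set all host bits to 1:
Broadcast: 136.57.63.255


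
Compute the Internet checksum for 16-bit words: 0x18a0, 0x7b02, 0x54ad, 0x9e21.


Sum all words (with carry folding):
+ 0x18a0 = 0x18a0
+ 0x7b02 = 0x93a2
+ 0x54ad = 0xe84f
+ 0x9e21 = 0x8671
One's complement: ~0x8671
Checksum = 0x798e


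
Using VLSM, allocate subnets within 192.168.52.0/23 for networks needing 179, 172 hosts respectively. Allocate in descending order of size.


179 hosts -> /24 (254 usable): 192.168.52.0/24
172 hosts -> /24 (254 usable): 192.168.53.0/24
Allocation: 192.168.52.0/24 (179 hosts, 254 usable); 192.168.53.0/24 (172 hosts, 254 usable)


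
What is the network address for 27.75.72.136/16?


IP:   00011011.01001011.01001000.10001000
Mask: 11111111.11111111.00000000.00000000
AND operation:
Net:  00011011.01001011.00000000.00000000
Network: 27.75.0.0/16


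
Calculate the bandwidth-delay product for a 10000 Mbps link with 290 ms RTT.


BDP = bandwidth * RTT
= 10000 Mbps * 290 ms
= 10000 * 1e6 * 290 / 1000 bits
= 2900000000 bits
= 362500000 bytes
= 354003.9062 KB
BDP = 2900000000 bits (362500000 bytes)


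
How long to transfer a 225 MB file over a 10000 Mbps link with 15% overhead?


Effective throughput = 10000 * (1 - 15/100) = 8500 Mbps
File size in Mb = 225 * 8 = 1800 Mb
Time = 1800 / 8500
Time = 0.2118 seconds


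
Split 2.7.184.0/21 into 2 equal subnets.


New prefix = 21 + 1 = 22
Each subnet has 1024 addresses
  2.7.184.0/22
  2.7.188.0/22
Subnets: 2.7.184.0/22, 2.7.188.0/22


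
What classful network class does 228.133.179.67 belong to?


First octet: 228
Binary: 11100100
1110xxxx -> Class D (224-239)
Class D (multicast), default mask N/A


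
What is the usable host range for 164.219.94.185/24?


Network: 164.219.94.0
Broadcast: 164.219.94.255
First usable = network + 1
Last usable = broadcast - 1
Range: 164.219.94.1 to 164.219.94.254


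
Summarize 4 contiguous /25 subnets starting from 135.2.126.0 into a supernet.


Original prefix: /25
Number of subnets: 4 = 2^2
New prefix = 25 - 2 = 23
Supernet: 135.2.126.0/23


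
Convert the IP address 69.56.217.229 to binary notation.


69 = 01000101
56 = 00111000
217 = 11011001
229 = 11100101
Binary: 01000101.00111000.11011001.11100101


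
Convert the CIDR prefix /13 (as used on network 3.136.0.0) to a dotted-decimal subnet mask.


/13 means 13 network bits, 19 host bits
Binary: 11111111111110000000000000000000
Mask: 255.248.0.0


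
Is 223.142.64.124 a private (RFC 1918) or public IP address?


RFC 1918 private ranges:
  10.0.0.0/8 (10.0.0.0 - 10.255.255.255)
  172.16.0.0/12 (172.16.0.0 - 172.31.255.255)
  192.168.0.0/16 (192.168.0.0 - 192.168.255.255)
Public (not in any RFC 1918 range)


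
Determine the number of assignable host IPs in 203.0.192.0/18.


Host bits = 32 - 18 = 14
Total addresses = 2^14 = 16384
Usable = total - 2 (network and broadcast)
Usable hosts: 16382


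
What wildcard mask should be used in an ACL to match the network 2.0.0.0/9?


Subnet mask: 255.128.0.0
Wildcard = 255.255.255.255 - subnet mask
255 - 255 = 0
255 - 128 = 127
255 - 0 = 255
255 - 0 = 255
Wildcard: 0.127.255.255


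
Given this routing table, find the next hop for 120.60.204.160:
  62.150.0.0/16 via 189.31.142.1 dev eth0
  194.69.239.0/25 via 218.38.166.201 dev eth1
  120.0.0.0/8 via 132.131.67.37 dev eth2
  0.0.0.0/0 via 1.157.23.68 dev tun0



Longest prefix match for 120.60.204.160:
  /16 62.150.0.0: no
  /25 194.69.239.0: no
  /8 120.0.0.0: MATCH
  /0 0.0.0.0: MATCH
Selected: next-hop 132.131.67.37 via eth2 (matched /8)


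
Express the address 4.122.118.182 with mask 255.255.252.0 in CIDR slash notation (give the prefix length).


Binary: 11111111.11111111.11111100.00000000
Count leading 1s
Prefix: /22


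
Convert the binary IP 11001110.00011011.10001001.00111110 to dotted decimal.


11001110 = 206
00011011 = 27
10001001 = 137
00111110 = 62
IP: 206.27.137.62


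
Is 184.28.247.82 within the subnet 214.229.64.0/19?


Subnet network: 214.229.64.0
Test IP AND mask: 184.28.224.0
No, 184.28.247.82 is not in 214.229.64.0/19


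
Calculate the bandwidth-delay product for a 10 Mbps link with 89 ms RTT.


BDP = bandwidth * RTT
= 10 Mbps * 89 ms
= 10 * 1e6 * 89 / 1000 bits
= 890000 bits
= 111250 bytes
= 108.6426 KB
BDP = 890000 bits (111250 bytes)


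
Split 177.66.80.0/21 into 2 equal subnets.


New prefix = 21 + 1 = 22
Each subnet has 1024 addresses
  177.66.80.0/22
  177.66.84.0/22
Subnets: 177.66.80.0/22, 177.66.84.0/22


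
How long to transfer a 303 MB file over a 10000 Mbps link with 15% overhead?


Effective throughput = 10000 * (1 - 15/100) = 8500 Mbps
File size in Mb = 303 * 8 = 2424 Mb
Time = 2424 / 8500
Time = 0.2852 seconds


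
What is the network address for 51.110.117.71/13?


IP:   00110011.01101110.01110101.01000111
Mask: 11111111.11111000.00000000.00000000
AND operation:
Net:  00110011.01101000.00000000.00000000
Network: 51.104.0.0/13


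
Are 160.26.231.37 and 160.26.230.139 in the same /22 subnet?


Mask: 255.255.252.0
160.26.231.37 AND mask = 160.26.228.0
160.26.230.139 AND mask = 160.26.228.0
Yes, same subnet (160.26.228.0)


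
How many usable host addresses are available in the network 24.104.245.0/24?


Host bits = 32 - 24 = 8
Total addresses = 2^8 = 256
Usable = total - 2 (network and broadcast)
Usable hosts: 254


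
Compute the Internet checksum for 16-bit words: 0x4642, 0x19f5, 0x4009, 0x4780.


Sum all words (with carry folding):
+ 0x4642 = 0x4642
+ 0x19f5 = 0x6037
+ 0x4009 = 0xa040
+ 0x4780 = 0xe7c0
One's complement: ~0xe7c0
Checksum = 0x183f


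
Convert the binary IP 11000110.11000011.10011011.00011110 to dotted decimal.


11000110 = 198
11000011 = 195
10011011 = 155
00011110 = 30
IP: 198.195.155.30


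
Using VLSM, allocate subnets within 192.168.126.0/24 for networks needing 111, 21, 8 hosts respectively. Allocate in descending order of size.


111 hosts -> /25 (126 usable): 192.168.126.0/25
21 hosts -> /27 (30 usable): 192.168.126.128/27
8 hosts -> /28 (14 usable): 192.168.126.160/28
Allocation: 192.168.126.0/25 (111 hosts, 126 usable); 192.168.126.128/27 (21 hosts, 30 usable); 192.168.126.160/28 (8 hosts, 14 usable)


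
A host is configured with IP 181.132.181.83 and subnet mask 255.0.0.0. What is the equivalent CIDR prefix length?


Binary: 11111111.00000000.00000000.00000000
Count leading 1s
Prefix: /8


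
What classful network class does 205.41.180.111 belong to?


First octet: 205
Binary: 11001101
110xxxxx -> Class C (192-223)
Class C, default mask 255.255.255.0 (/24)


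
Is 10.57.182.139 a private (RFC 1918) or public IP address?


RFC 1918 private ranges:
  10.0.0.0/8 (10.0.0.0 - 10.255.255.255)
  172.16.0.0/12 (172.16.0.0 - 172.31.255.255)
  192.168.0.0/16 (192.168.0.0 - 192.168.255.255)
Private (in 10.0.0.0/8)


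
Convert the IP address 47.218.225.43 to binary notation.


47 = 00101111
218 = 11011010
225 = 11100001
43 = 00101011
Binary: 00101111.11011010.11100001.00101011


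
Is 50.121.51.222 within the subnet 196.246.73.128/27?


Subnet network: 196.246.73.128
Test IP AND mask: 50.121.51.192
No, 50.121.51.222 is not in 196.246.73.128/27


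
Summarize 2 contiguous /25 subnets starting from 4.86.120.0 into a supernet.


Original prefix: /25
Number of subnets: 2 = 2^1
New prefix = 25 - 1 = 24
Supernet: 4.86.120.0/24


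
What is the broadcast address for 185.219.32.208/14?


Network: 185.216.0.0/14
Host bits = 18
Set all host bits to 1:
Broadcast: 185.219.255.255


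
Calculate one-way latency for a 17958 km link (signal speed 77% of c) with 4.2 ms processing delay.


Speed = 0.77 * 3e5 km/s = 231000 km/s
Propagation delay = 17958 / 231000 = 0.0777 s = 77.7403 ms
Processing delay = 4.2 ms
Total one-way latency = 81.9403 ms


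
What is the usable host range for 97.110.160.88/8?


Network: 97.0.0.0
Broadcast: 97.255.255.255
First usable = network + 1
Last usable = broadcast - 1
Range: 97.0.0.1 to 97.255.255.254


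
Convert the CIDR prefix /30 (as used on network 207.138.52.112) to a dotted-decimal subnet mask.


/30 means 30 network bits, 2 host bits
Binary: 11111111111111111111111111111100
Mask: 255.255.255.252


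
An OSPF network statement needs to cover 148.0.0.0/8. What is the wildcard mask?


Subnet mask: 255.0.0.0
Wildcard = 255.255.255.255 - subnet mask
255 - 255 = 0
255 - 0 = 255
255 - 0 = 255
255 - 0 = 255
Wildcard: 0.255.255.255


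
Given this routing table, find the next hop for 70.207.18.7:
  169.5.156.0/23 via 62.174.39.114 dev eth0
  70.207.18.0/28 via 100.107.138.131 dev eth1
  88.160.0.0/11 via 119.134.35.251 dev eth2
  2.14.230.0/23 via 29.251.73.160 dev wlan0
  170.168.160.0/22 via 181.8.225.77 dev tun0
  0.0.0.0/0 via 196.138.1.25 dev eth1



Longest prefix match for 70.207.18.7:
  /23 169.5.156.0: no
  /28 70.207.18.0: MATCH
  /11 88.160.0.0: no
  /23 2.14.230.0: no
  /22 170.168.160.0: no
  /0 0.0.0.0: MATCH
Selected: next-hop 100.107.138.131 via eth1 (matched /28)


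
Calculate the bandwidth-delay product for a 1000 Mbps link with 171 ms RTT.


BDP = bandwidth * RTT
= 1000 Mbps * 171 ms
= 1000 * 1e6 * 171 / 1000 bits
= 171000000 bits
= 21375000 bytes
= 20874.0234 KB
BDP = 171000000 bits (21375000 bytes)


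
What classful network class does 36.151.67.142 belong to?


First octet: 36
Binary: 00100100
0xxxxxxx -> Class A (1-126)
Class A, default mask 255.0.0.0 (/8)


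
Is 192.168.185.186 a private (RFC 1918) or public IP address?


RFC 1918 private ranges:
  10.0.0.0/8 (10.0.0.0 - 10.255.255.255)
  172.16.0.0/12 (172.16.0.0 - 172.31.255.255)
  192.168.0.0/16 (192.168.0.0 - 192.168.255.255)
Private (in 192.168.0.0/16)


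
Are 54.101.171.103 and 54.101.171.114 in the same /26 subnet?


Mask: 255.255.255.192
54.101.171.103 AND mask = 54.101.171.64
54.101.171.114 AND mask = 54.101.171.64
Yes, same subnet (54.101.171.64)


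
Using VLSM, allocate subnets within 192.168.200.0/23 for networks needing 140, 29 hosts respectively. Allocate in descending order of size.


140 hosts -> /24 (254 usable): 192.168.200.0/24
29 hosts -> /27 (30 usable): 192.168.201.0/27
Allocation: 192.168.200.0/24 (140 hosts, 254 usable); 192.168.201.0/27 (29 hosts, 30 usable)


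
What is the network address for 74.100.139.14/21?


IP:   01001010.01100100.10001011.00001110
Mask: 11111111.11111111.11111000.00000000
AND operation:
Net:  01001010.01100100.10001000.00000000
Network: 74.100.136.0/21


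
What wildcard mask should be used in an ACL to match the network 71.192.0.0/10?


Subnet mask: 255.192.0.0
Wildcard = 255.255.255.255 - subnet mask
255 - 255 = 0
255 - 192 = 63
255 - 0 = 255
255 - 0 = 255
Wildcard: 0.63.255.255


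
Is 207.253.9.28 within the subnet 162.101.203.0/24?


Subnet network: 162.101.203.0
Test IP AND mask: 207.253.9.0
No, 207.253.9.28 is not in 162.101.203.0/24


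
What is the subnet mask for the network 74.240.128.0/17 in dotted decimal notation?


/17 means 17 network bits, 15 host bits
Binary: 11111111111111111000000000000000
Mask: 255.255.128.0


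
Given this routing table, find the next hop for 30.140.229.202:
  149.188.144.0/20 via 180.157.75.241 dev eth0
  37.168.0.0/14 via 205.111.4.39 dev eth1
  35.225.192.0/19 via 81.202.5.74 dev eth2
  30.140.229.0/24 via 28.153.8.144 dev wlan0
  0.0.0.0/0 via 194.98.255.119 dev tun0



Longest prefix match for 30.140.229.202:
  /20 149.188.144.0: no
  /14 37.168.0.0: no
  /19 35.225.192.0: no
  /24 30.140.229.0: MATCH
  /0 0.0.0.0: MATCH
Selected: next-hop 28.153.8.144 via wlan0 (matched /24)


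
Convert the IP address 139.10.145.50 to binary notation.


139 = 10001011
10 = 00001010
145 = 10010001
50 = 00110010
Binary: 10001011.00001010.10010001.00110010


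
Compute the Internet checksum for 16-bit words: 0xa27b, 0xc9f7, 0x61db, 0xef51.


Sum all words (with carry folding):
+ 0xa27b = 0xa27b
+ 0xc9f7 = 0x6c73
+ 0x61db = 0xce4e
+ 0xef51 = 0xbda0
One's complement: ~0xbda0
Checksum = 0x425f


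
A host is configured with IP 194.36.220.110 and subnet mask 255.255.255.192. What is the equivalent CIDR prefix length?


Binary: 11111111.11111111.11111111.11000000
Count leading 1s
Prefix: /26


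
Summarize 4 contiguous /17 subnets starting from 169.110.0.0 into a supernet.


Original prefix: /17
Number of subnets: 4 = 2^2
New prefix = 17 - 2 = 15
Supernet: 169.110.0.0/15


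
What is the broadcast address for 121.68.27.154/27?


Network: 121.68.27.128/27
Host bits = 5
Set all host bits to 1:
Broadcast: 121.68.27.159


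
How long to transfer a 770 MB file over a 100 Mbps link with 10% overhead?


Effective throughput = 100 * (1 - 10/100) = 90 Mbps
File size in Mb = 770 * 8 = 6160 Mb
Time = 6160 / 90
Time = 68.4444 seconds


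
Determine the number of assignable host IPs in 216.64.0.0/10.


Host bits = 32 - 10 = 22
Total addresses = 2^22 = 4194304
Usable = total - 2 (network and broadcast)
Usable hosts: 4194302


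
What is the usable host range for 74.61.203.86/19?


Network: 74.61.192.0
Broadcast: 74.61.223.255
First usable = network + 1
Last usable = broadcast - 1
Range: 74.61.192.1 to 74.61.223.254


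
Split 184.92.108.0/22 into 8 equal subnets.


New prefix = 22 + 3 = 25
Each subnet has 128 addresses
  184.92.108.0/25
  184.92.108.128/25
  184.92.109.0/25
  184.92.109.128/25
  184.92.110.0/25
  184.92.110.128/25
  184.92.111.0/25
  184.92.111.128/25
Subnets: 184.92.108.0/25, 184.92.108.128/25, 184.92.109.0/25, 184.92.109.128/25, 184.92.110.0/25, 184.92.110.128/25, 184.92.111.0/25, 184.92.111.128/25


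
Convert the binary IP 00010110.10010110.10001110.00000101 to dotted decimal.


00010110 = 22
10010110 = 150
10001110 = 142
00000101 = 5
IP: 22.150.142.5


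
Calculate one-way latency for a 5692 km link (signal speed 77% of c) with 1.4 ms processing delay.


Speed = 0.77 * 3e5 km/s = 231000 km/s
Propagation delay = 5692 / 231000 = 0.0246 s = 24.6407 ms
Processing delay = 1.4 ms
Total one-way latency = 26.0407 ms


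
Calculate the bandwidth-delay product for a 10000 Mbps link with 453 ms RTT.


BDP = bandwidth * RTT
= 10000 Mbps * 453 ms
= 10000 * 1e6 * 453 / 1000 bits
= 4530000000 bits
= 566250000 bytes
= 552978.5156 KB
BDP = 4530000000 bits (566250000 bytes)


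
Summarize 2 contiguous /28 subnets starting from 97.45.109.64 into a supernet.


Original prefix: /28
Number of subnets: 2 = 2^1
New prefix = 28 - 1 = 27
Supernet: 97.45.109.64/27


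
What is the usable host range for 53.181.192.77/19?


Network: 53.181.192.0
Broadcast: 53.181.223.255
First usable = network + 1
Last usable = broadcast - 1
Range: 53.181.192.1 to 53.181.223.254


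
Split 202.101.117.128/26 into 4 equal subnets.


New prefix = 26 + 2 = 28
Each subnet has 16 addresses
  202.101.117.128/28
  202.101.117.144/28
  202.101.117.160/28
  202.101.117.176/28
Subnets: 202.101.117.128/28, 202.101.117.144/28, 202.101.117.160/28, 202.101.117.176/28


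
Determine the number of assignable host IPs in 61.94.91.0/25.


Host bits = 32 - 25 = 7
Total addresses = 2^7 = 128
Usable = total - 2 (network and broadcast)
Usable hosts: 126


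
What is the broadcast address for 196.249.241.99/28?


Network: 196.249.241.96/28
Host bits = 4
Set all host bits to 1:
Broadcast: 196.249.241.111


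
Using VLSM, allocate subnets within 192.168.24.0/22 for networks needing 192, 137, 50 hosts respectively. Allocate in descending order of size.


192 hosts -> /24 (254 usable): 192.168.24.0/24
137 hosts -> /24 (254 usable): 192.168.25.0/24
50 hosts -> /26 (62 usable): 192.168.26.0/26
Allocation: 192.168.24.0/24 (192 hosts, 254 usable); 192.168.25.0/24 (137 hosts, 254 usable); 192.168.26.0/26 (50 hosts, 62 usable)


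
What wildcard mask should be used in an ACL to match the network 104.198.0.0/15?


Subnet mask: 255.254.0.0
Wildcard = 255.255.255.255 - subnet mask
255 - 255 = 0
255 - 254 = 1
255 - 0 = 255
255 - 0 = 255
Wildcard: 0.1.255.255


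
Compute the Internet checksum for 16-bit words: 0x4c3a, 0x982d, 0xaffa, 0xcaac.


Sum all words (with carry folding):
+ 0x4c3a = 0x4c3a
+ 0x982d = 0xe467
+ 0xaffa = 0x9462
+ 0xcaac = 0x5f0f
One's complement: ~0x5f0f
Checksum = 0xa0f0


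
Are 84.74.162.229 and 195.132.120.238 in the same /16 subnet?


Mask: 255.255.0.0
84.74.162.229 AND mask = 84.74.0.0
195.132.120.238 AND mask = 195.132.0.0
No, different subnets (84.74.0.0 vs 195.132.0.0)


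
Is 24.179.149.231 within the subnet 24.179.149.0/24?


Subnet network: 24.179.149.0
Test IP AND mask: 24.179.149.0
Yes, 24.179.149.231 is in 24.179.149.0/24


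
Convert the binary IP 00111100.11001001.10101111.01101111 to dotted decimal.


00111100 = 60
11001001 = 201
10101111 = 175
01101111 = 111
IP: 60.201.175.111


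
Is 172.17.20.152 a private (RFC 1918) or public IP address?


RFC 1918 private ranges:
  10.0.0.0/8 (10.0.0.0 - 10.255.255.255)
  172.16.0.0/12 (172.16.0.0 - 172.31.255.255)
  192.168.0.0/16 (192.168.0.0 - 192.168.255.255)
Private (in 172.16.0.0/12)


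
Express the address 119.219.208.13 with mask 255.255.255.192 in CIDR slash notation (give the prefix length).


Binary: 11111111.11111111.11111111.11000000
Count leading 1s
Prefix: /26


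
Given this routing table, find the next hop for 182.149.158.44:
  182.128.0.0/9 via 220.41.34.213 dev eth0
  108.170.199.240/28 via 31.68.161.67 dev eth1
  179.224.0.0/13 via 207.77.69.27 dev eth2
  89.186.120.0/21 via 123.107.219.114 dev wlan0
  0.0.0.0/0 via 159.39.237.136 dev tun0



Longest prefix match for 182.149.158.44:
  /9 182.128.0.0: MATCH
  /28 108.170.199.240: no
  /13 179.224.0.0: no
  /21 89.186.120.0: no
  /0 0.0.0.0: MATCH
Selected: next-hop 220.41.34.213 via eth0 (matched /9)


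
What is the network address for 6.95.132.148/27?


IP:   00000110.01011111.10000100.10010100
Mask: 11111111.11111111.11111111.11100000
AND operation:
Net:  00000110.01011111.10000100.10000000
Network: 6.95.132.128/27


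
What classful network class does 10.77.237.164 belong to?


First octet: 10
Binary: 00001010
0xxxxxxx -> Class A (1-126)
Class A, default mask 255.0.0.0 (/8)


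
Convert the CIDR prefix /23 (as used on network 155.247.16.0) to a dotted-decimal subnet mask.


/23 means 23 network bits, 9 host bits
Binary: 11111111111111111111111000000000
Mask: 255.255.254.0


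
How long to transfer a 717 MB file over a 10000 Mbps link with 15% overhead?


Effective throughput = 10000 * (1 - 15/100) = 8500 Mbps
File size in Mb = 717 * 8 = 5736 Mb
Time = 5736 / 8500
Time = 0.6748 seconds


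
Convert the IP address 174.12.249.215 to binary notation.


174 = 10101110
12 = 00001100
249 = 11111001
215 = 11010111
Binary: 10101110.00001100.11111001.11010111


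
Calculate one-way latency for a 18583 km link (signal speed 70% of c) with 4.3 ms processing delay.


Speed = 0.7 * 3e5 km/s = 210000 km/s
Propagation delay = 18583 / 210000 = 0.0885 s = 88.4905 ms
Processing delay = 4.3 ms
Total one-way latency = 92.7905 ms


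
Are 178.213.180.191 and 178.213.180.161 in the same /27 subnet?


Mask: 255.255.255.224
178.213.180.191 AND mask = 178.213.180.160
178.213.180.161 AND mask = 178.213.180.160
Yes, same subnet (178.213.180.160)


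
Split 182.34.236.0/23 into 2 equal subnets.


New prefix = 23 + 1 = 24
Each subnet has 256 addresses
  182.34.236.0/24
  182.34.237.0/24
Subnets: 182.34.236.0/24, 182.34.237.0/24


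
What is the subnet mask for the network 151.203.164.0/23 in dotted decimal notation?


/23 means 23 network bits, 9 host bits
Binary: 11111111111111111111111000000000
Mask: 255.255.254.0


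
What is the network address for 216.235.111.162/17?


IP:   11011000.11101011.01101111.10100010
Mask: 11111111.11111111.10000000.00000000
AND operation:
Net:  11011000.11101011.00000000.00000000
Network: 216.235.0.0/17


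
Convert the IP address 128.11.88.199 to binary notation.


128 = 10000000
11 = 00001011
88 = 01011000
199 = 11000111
Binary: 10000000.00001011.01011000.11000111


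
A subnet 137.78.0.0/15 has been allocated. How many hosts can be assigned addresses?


Host bits = 32 - 15 = 17
Total addresses = 2^17 = 131072
Usable = total - 2 (network and broadcast)
Usable hosts: 131070


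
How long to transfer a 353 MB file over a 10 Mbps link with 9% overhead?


Effective throughput = 10 * (1 - 9/100) = 9.1 Mbps
File size in Mb = 353 * 8 = 2824 Mb
Time = 2824 / 9.1
Time = 310.3297 seconds


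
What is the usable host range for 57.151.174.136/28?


Network: 57.151.174.128
Broadcast: 57.151.174.143
First usable = network + 1
Last usable = broadcast - 1
Range: 57.151.174.129 to 57.151.174.142


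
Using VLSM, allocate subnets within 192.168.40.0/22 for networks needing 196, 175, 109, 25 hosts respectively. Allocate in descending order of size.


196 hosts -> /24 (254 usable): 192.168.40.0/24
175 hosts -> /24 (254 usable): 192.168.41.0/24
109 hosts -> /25 (126 usable): 192.168.42.0/25
25 hosts -> /27 (30 usable): 192.168.42.128/27
Allocation: 192.168.40.0/24 (196 hosts, 254 usable); 192.168.41.0/24 (175 hosts, 254 usable); 192.168.42.0/25 (109 hosts, 126 usable); 192.168.42.128/27 (25 hosts, 30 usable)


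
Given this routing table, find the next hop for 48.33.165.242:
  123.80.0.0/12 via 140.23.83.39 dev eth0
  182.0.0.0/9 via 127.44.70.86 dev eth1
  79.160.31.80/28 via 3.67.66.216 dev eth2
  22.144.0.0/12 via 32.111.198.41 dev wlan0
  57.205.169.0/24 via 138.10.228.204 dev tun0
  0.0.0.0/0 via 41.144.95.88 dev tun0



Longest prefix match for 48.33.165.242:
  /12 123.80.0.0: no
  /9 182.0.0.0: no
  /28 79.160.31.80: no
  /12 22.144.0.0: no
  /24 57.205.169.0: no
  /0 0.0.0.0: MATCH
Selected: next-hop 41.144.95.88 via tun0 (matched /0)


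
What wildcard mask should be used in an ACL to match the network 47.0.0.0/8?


Subnet mask: 255.0.0.0
Wildcard = 255.255.255.255 - subnet mask
255 - 255 = 0
255 - 0 = 255
255 - 0 = 255
255 - 0 = 255
Wildcard: 0.255.255.255


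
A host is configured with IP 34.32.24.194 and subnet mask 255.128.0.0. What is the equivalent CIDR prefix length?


Binary: 11111111.10000000.00000000.00000000
Count leading 1s
Prefix: /9


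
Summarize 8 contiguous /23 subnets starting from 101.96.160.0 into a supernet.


Original prefix: /23
Number of subnets: 8 = 2^3
New prefix = 23 - 3 = 20
Supernet: 101.96.160.0/20


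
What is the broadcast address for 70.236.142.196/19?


Network: 70.236.128.0/19
Host bits = 13
Set all host bits to 1:
Broadcast: 70.236.159.255


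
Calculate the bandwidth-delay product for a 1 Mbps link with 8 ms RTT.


BDP = bandwidth * RTT
= 1 Mbps * 8 ms
= 1 * 1e6 * 8 / 1000 bits
= 8000 bits
= 1000 bytes
BDP = 8000 bits (1000 bytes)


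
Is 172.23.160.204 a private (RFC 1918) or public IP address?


RFC 1918 private ranges:
  10.0.0.0/8 (10.0.0.0 - 10.255.255.255)
  172.16.0.0/12 (172.16.0.0 - 172.31.255.255)
  192.168.0.0/16 (192.168.0.0 - 192.168.255.255)
Private (in 172.16.0.0/12)


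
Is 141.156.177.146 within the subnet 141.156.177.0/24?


Subnet network: 141.156.177.0
Test IP AND mask: 141.156.177.0
Yes, 141.156.177.146 is in 141.156.177.0/24


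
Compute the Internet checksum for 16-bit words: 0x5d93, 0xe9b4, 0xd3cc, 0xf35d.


Sum all words (with carry folding):
+ 0x5d93 = 0x5d93
+ 0xe9b4 = 0x4748
+ 0xd3cc = 0x1b15
+ 0xf35d = 0x0e73
One's complement: ~0x0e73
Checksum = 0xf18c


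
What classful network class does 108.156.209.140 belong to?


First octet: 108
Binary: 01101100
0xxxxxxx -> Class A (1-126)
Class A, default mask 255.0.0.0 (/8)


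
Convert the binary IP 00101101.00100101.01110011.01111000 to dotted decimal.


00101101 = 45
00100101 = 37
01110011 = 115
01111000 = 120
IP: 45.37.115.120


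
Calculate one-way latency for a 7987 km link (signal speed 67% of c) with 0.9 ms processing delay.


Speed = 0.67 * 3e5 km/s = 201000 km/s
Propagation delay = 7987 / 201000 = 0.0397 s = 39.7363 ms
Processing delay = 0.9 ms
Total one-way latency = 40.6363 ms


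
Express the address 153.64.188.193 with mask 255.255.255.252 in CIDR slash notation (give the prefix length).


Binary: 11111111.11111111.11111111.11111100
Count leading 1s
Prefix: /30


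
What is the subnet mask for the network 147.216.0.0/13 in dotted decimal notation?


/13 means 13 network bits, 19 host bits
Binary: 11111111111110000000000000000000
Mask: 255.248.0.0


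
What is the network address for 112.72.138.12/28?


IP:   01110000.01001000.10001010.00001100
Mask: 11111111.11111111.11111111.11110000
AND operation:
Net:  01110000.01001000.10001010.00000000
Network: 112.72.138.0/28


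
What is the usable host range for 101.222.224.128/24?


Network: 101.222.224.0
Broadcast: 101.222.224.255
First usable = network + 1
Last usable = broadcast - 1
Range: 101.222.224.1 to 101.222.224.254


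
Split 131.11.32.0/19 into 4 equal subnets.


New prefix = 19 + 2 = 21
Each subnet has 2048 addresses
  131.11.32.0/21
  131.11.40.0/21
  131.11.48.0/21
  131.11.56.0/21
Subnets: 131.11.32.0/21, 131.11.40.0/21, 131.11.48.0/21, 131.11.56.0/21


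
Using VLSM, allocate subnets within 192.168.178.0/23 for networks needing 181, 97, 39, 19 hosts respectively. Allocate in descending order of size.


181 hosts -> /24 (254 usable): 192.168.178.0/24
97 hosts -> /25 (126 usable): 192.168.179.0/25
39 hosts -> /26 (62 usable): 192.168.179.128/26
19 hosts -> /27 (30 usable): 192.168.179.192/27
Allocation: 192.168.178.0/24 (181 hosts, 254 usable); 192.168.179.0/25 (97 hosts, 126 usable); 192.168.179.128/26 (39 hosts, 62 usable); 192.168.179.192/27 (19 hosts, 30 usable)


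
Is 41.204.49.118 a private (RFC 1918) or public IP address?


RFC 1918 private ranges:
  10.0.0.0/8 (10.0.0.0 - 10.255.255.255)
  172.16.0.0/12 (172.16.0.0 - 172.31.255.255)
  192.168.0.0/16 (192.168.0.0 - 192.168.255.255)
Public (not in any RFC 1918 range)


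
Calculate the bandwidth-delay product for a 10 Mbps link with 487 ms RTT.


BDP = bandwidth * RTT
= 10 Mbps * 487 ms
= 10 * 1e6 * 487 / 1000 bits
= 4870000 bits
= 608750 bytes
= 594.4824 KB
BDP = 4870000 bits (608750 bytes)


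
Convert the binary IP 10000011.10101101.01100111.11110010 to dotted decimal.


10000011 = 131
10101101 = 173
01100111 = 103
11110010 = 242
IP: 131.173.103.242


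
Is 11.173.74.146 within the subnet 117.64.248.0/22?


Subnet network: 117.64.248.0
Test IP AND mask: 11.173.72.0
No, 11.173.74.146 is not in 117.64.248.0/22


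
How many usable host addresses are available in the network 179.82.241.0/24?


Host bits = 32 - 24 = 8
Total addresses = 2^8 = 256
Usable = total - 2 (network and broadcast)
Usable hosts: 254


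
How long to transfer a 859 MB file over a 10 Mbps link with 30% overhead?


Effective throughput = 10 * (1 - 30/100) = 7 Mbps
File size in Mb = 859 * 8 = 6872 Mb
Time = 6872 / 7
Time = 981.7143 seconds


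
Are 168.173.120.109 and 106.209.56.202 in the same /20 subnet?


Mask: 255.255.240.0
168.173.120.109 AND mask = 168.173.112.0
106.209.56.202 AND mask = 106.209.48.0
No, different subnets (168.173.112.0 vs 106.209.48.0)


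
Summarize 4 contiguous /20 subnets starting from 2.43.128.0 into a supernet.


Original prefix: /20
Number of subnets: 4 = 2^2
New prefix = 20 - 2 = 18
Supernet: 2.43.128.0/18


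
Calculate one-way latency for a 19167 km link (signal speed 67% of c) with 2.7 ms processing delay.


Speed = 0.67 * 3e5 km/s = 201000 km/s
Propagation delay = 19167 / 201000 = 0.0954 s = 95.3582 ms
Processing delay = 2.7 ms
Total one-way latency = 98.0582 ms


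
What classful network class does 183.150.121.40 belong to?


First octet: 183
Binary: 10110111
10xxxxxx -> Class B (128-191)
Class B, default mask 255.255.0.0 (/16)


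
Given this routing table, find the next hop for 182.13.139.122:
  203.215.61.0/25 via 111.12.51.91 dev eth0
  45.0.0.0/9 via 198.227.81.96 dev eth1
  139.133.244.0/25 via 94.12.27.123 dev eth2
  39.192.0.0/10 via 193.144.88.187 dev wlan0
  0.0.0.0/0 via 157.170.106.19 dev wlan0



Longest prefix match for 182.13.139.122:
  /25 203.215.61.0: no
  /9 45.0.0.0: no
  /25 139.133.244.0: no
  /10 39.192.0.0: no
  /0 0.0.0.0: MATCH
Selected: next-hop 157.170.106.19 via wlan0 (matched /0)


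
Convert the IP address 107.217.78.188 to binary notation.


107 = 01101011
217 = 11011001
78 = 01001110
188 = 10111100
Binary: 01101011.11011001.01001110.10111100


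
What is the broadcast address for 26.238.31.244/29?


Network: 26.238.31.240/29
Host bits = 3
Set all host bits to 1:
Broadcast: 26.238.31.247


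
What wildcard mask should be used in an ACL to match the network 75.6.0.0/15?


Subnet mask: 255.254.0.0
Wildcard = 255.255.255.255 - subnet mask
255 - 255 = 0
255 - 254 = 1
255 - 0 = 255
255 - 0 = 255
Wildcard: 0.1.255.255


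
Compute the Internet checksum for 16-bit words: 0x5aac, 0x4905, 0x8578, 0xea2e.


Sum all words (with carry folding):
+ 0x5aac = 0x5aac
+ 0x4905 = 0xa3b1
+ 0x8578 = 0x292a
+ 0xea2e = 0x1359
One's complement: ~0x1359
Checksum = 0xeca6


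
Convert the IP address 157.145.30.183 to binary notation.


157 = 10011101
145 = 10010001
30 = 00011110
183 = 10110111
Binary: 10011101.10010001.00011110.10110111


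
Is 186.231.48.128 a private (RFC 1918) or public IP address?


RFC 1918 private ranges:
  10.0.0.0/8 (10.0.0.0 - 10.255.255.255)
  172.16.0.0/12 (172.16.0.0 - 172.31.255.255)
  192.168.0.0/16 (192.168.0.0 - 192.168.255.255)
Public (not in any RFC 1918 range)


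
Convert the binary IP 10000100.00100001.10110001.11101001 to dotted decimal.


10000100 = 132
00100001 = 33
10110001 = 177
11101001 = 233
IP: 132.33.177.233


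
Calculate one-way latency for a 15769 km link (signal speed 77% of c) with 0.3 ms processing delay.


Speed = 0.77 * 3e5 km/s = 231000 km/s
Propagation delay = 15769 / 231000 = 0.0683 s = 68.2641 ms
Processing delay = 0.3 ms
Total one-way latency = 68.5641 ms


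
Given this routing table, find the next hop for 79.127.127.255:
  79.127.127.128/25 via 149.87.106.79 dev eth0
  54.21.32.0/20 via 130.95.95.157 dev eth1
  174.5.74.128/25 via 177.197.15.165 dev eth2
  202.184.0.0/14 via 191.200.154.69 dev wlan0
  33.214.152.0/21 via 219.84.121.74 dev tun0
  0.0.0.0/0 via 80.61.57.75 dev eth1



Longest prefix match for 79.127.127.255:
  /25 79.127.127.128: MATCH
  /20 54.21.32.0: no
  /25 174.5.74.128: no
  /14 202.184.0.0: no
  /21 33.214.152.0: no
  /0 0.0.0.0: MATCH
Selected: next-hop 149.87.106.79 via eth0 (matched /25)


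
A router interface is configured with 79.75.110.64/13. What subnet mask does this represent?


/13 means 13 network bits, 19 host bits
Binary: 11111111111110000000000000000000
Mask: 255.248.0.0


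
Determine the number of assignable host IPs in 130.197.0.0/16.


Host bits = 32 - 16 = 16
Total addresses = 2^16 = 65536
Usable = total - 2 (network and broadcast)
Usable hosts: 65534


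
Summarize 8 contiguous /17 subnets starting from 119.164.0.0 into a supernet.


Original prefix: /17
Number of subnets: 8 = 2^3
New prefix = 17 - 3 = 14
Supernet: 119.164.0.0/14


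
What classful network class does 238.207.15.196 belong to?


First octet: 238
Binary: 11101110
1110xxxx -> Class D (224-239)
Class D (multicast), default mask N/A


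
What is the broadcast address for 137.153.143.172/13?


Network: 137.152.0.0/13
Host bits = 19
Set all host bits to 1:
Broadcast: 137.159.255.255


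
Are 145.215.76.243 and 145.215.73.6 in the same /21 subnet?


Mask: 255.255.248.0
145.215.76.243 AND mask = 145.215.72.0
145.215.73.6 AND mask = 145.215.72.0
Yes, same subnet (145.215.72.0)


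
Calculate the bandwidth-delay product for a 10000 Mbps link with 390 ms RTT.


BDP = bandwidth * RTT
= 10000 Mbps * 390 ms
= 10000 * 1e6 * 390 / 1000 bits
= 3900000000 bits
= 487500000 bytes
= 476074.2188 KB
BDP = 3900000000 bits (487500000 bytes)


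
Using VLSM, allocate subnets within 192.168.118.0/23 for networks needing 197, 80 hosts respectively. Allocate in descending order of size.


197 hosts -> /24 (254 usable): 192.168.118.0/24
80 hosts -> /25 (126 usable): 192.168.119.0/25
Allocation: 192.168.118.0/24 (197 hosts, 254 usable); 192.168.119.0/25 (80 hosts, 126 usable)


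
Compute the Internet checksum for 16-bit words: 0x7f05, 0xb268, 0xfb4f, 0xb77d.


Sum all words (with carry folding):
+ 0x7f05 = 0x7f05
+ 0xb268 = 0x316e
+ 0xfb4f = 0x2cbe
+ 0xb77d = 0xe43b
One's complement: ~0xe43b
Checksum = 0x1bc4


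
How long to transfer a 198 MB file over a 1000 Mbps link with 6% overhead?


Effective throughput = 1000 * (1 - 6/100) = 940 Mbps
File size in Mb = 198 * 8 = 1584 Mb
Time = 1584 / 940
Time = 1.6851 seconds


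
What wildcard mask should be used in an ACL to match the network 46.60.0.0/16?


Subnet mask: 255.255.0.0
Wildcard = 255.255.255.255 - subnet mask
255 - 255 = 0
255 - 255 = 0
255 - 0 = 255
255 - 0 = 255
Wildcard: 0.0.255.255


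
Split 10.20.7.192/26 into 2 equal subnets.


New prefix = 26 + 1 = 27
Each subnet has 32 addresses
  10.20.7.192/27
  10.20.7.224/27
Subnets: 10.20.7.192/27, 10.20.7.224/27


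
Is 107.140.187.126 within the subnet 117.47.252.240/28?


Subnet network: 117.47.252.240
Test IP AND mask: 107.140.187.112
No, 107.140.187.126 is not in 117.47.252.240/28


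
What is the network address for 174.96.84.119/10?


IP:   10101110.01100000.01010100.01110111
Mask: 11111111.11000000.00000000.00000000
AND operation:
Net:  10101110.01000000.00000000.00000000
Network: 174.64.0.0/10


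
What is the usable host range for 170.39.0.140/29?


Network: 170.39.0.136
Broadcast: 170.39.0.143
First usable = network + 1
Last usable = broadcast - 1
Range: 170.39.0.137 to 170.39.0.142


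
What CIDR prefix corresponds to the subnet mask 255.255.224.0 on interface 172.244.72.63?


Binary: 11111111.11111111.11100000.00000000
Count leading 1s
Prefix: /19


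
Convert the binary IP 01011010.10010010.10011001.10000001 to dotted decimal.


01011010 = 90
10010010 = 146
10011001 = 153
10000001 = 129
IP: 90.146.153.129


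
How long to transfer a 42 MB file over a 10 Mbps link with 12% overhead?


Effective throughput = 10 * (1 - 12/100) = 8.8 Mbps
File size in Mb = 42 * 8 = 336 Mb
Time = 336 / 8.8
Time = 38.1818 seconds


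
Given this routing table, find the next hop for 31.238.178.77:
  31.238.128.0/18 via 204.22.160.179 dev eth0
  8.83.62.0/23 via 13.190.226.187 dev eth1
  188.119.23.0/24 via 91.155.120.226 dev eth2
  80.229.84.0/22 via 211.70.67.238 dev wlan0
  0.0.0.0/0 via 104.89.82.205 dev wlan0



Longest prefix match for 31.238.178.77:
  /18 31.238.128.0: MATCH
  /23 8.83.62.0: no
  /24 188.119.23.0: no
  /22 80.229.84.0: no
  /0 0.0.0.0: MATCH
Selected: next-hop 204.22.160.179 via eth0 (matched /18)
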